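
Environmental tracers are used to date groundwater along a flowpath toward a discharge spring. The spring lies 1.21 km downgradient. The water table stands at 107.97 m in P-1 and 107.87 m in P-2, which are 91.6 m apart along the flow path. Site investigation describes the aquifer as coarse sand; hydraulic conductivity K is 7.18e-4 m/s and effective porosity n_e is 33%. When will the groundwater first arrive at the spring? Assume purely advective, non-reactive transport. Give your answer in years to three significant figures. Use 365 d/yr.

Hydraulic gradient i = (107.97 − 107.87) / 91.6 = 0.10 / 91.6 = 0.001092
K = 7.18e-4 m/s × 86400 s/d = 62.04 m/d
q = Ki = 62.04 × 0.001092 = 0.06772 m/d
Seepage velocity v = q / n = 0.06772 / 0.33 = 0.2052 m/d
L = 1.21 km = 1210 m
t = L / v = 1210 / 0.2052 = 5896 d
   = 5896 / 365 = 16.2 yr

16.2 years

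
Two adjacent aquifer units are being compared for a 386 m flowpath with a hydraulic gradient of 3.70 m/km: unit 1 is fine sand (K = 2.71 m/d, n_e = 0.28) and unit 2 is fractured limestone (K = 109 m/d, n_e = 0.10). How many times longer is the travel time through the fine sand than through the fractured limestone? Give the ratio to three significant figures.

Unit 1 (fine sand): v = 2.71×0.0037/0.28 = 0.03581 m/d, t = 386/0.03581 = 10780 d
Unit 2 (fractured limestone): v = 109×0.0037/0.10 = 4.033 m/d, t = 386/4.033 = 95.71 d
t(fine sand) / t(fractured limestone) = 10780/95.71 = 113

113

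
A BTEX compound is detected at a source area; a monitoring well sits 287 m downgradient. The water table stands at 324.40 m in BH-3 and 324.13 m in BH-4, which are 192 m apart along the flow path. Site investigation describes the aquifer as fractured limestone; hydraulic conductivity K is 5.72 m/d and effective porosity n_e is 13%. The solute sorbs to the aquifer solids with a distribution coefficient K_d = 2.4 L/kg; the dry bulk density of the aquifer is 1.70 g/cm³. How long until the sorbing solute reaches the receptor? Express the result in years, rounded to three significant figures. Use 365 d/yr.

412 years

Hydraulic gradient i = (324.40 − 324.13) / 192 = 0.27 / 192 = 0.001406
q = Ki = 5.72 × 0.001406 = 0.008044 m/d
Seepage velocity v = q / n = 0.008044 / 0.13 = 0.06188 m/d
Retardation R = 1 + ρ_b·K_d/n = 1 + 1.70×2.4/0.13 = 32.38
Contaminant velocity v_c = v/R = 0.06188/32.38 = 0.001911 m/d
t = L/v_c = 287/0.001911 = 150200 d
   = 150200/365 = 412 yr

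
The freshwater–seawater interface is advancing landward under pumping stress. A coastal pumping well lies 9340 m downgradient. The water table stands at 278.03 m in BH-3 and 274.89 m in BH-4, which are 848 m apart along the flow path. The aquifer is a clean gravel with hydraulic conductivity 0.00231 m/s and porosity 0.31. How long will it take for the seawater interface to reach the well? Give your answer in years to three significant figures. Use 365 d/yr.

Hydraulic gradient i = (278.03 − 274.89) / 848 = 3.14 / 848 = 0.003703
K = 0.00231 m/s × 86400 s/d = 199.6 m/d
Specific discharge q = 199.6 × 0.003703 = 0.7390 m/d
v_s = q/n_e = 0.7390/0.31 = 2.384 m/d
t = L / v = 9340 / 2.384 = 3918 d
   = 3918 / 365 = 10.7 yr

10.7 years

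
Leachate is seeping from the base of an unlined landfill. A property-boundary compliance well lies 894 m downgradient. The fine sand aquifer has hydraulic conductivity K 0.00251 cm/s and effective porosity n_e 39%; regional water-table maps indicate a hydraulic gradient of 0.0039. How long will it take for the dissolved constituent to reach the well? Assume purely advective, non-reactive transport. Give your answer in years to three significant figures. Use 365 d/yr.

K = 0.00251 cm/s × 864 = 2.169 m/d
Darcy flux q = K·i = 2.169 × 0.0039 = 0.008458 m/d
Average linear velocity = 0.008458 / 0.39 = 0.02169 m/d
t = L / v = 894 / 0.02169 = 41220 d
   = 41220 / 365 = 113 yr

113 years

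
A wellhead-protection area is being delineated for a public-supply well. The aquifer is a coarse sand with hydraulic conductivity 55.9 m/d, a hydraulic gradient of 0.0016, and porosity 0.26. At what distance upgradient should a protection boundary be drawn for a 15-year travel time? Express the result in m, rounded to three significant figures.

1880 m

Darcy flux q = K·i = 55.9 × 0.0016 = 0.08944 m/d
Average linear velocity = 0.08944 / 0.26 = 0.3440 m/d
T = 15 yr × 365 = 5475 d
L = v × T = 0.3440 × 5475 = 1883 m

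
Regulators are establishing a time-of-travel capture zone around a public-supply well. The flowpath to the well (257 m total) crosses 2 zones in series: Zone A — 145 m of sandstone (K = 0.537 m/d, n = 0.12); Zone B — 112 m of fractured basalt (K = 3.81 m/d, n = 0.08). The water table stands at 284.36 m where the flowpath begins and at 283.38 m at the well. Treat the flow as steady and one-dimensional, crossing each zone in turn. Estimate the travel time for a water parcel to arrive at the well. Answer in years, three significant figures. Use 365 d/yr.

22.1 years

Total head drop ΔH = 284.36 − 283.38 = 0.98 m
Continuity: the same q passes through each zone, so ΔH = q·Σ(L_j/K_j) — the zones act as resistances in series.
Σ(L/K) = 145/0.537 + 112/3.81 = 270.0 + 29.40 = 299.4 d
q = ΔH / Σ(L/K) = 0.98 / 299.4 = 0.003273 m/d (same in every zone)
Zone A: v = q/n = 0.003273/0.12 = 0.02728 m/d → t_A = 145/0.02728 = 5316 d
Zone B: v = q/n = 0.003273/0.08 = 0.04091 m/d → t_B = 112/0.04091 = 2738 d
Total t = 5316 + 2738 = 8054 d
   = 8054 / 365 = 22.1 yr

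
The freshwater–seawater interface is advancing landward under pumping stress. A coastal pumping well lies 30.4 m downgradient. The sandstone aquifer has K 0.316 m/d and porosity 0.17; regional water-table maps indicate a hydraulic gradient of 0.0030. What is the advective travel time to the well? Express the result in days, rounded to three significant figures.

q = Ki = 0.316 × 0.0030 = 9.480e-4 m/d
Seepage velocity v = q / n = 9.480e-4 / 0.17 = 0.005576 m/d
t = L / v = 30.4 / 0.005576 = 5451 d

5450 days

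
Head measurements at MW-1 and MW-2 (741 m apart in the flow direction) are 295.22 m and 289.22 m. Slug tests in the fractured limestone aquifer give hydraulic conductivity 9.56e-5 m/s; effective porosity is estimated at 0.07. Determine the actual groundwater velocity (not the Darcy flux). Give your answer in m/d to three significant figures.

Hydraulic gradient i = (295.22 − 289.22) / 741 = 6.00 / 741 = 0.008097
K = 9.56e-5 m/s × 86400 s/d = 8.260 m/d
Specific discharge q = 8.260 × 0.008097 = 0.06688 m/d
v_s = q/n_e = 0.06688/0.07 = 0.9554 m/d

0.955 m/d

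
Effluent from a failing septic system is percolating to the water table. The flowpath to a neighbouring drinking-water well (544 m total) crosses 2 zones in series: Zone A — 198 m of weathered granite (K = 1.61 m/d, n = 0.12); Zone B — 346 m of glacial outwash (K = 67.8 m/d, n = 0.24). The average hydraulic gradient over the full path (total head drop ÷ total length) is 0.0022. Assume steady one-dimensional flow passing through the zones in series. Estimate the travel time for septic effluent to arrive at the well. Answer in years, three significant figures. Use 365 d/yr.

31.3 years

Continuity: the same q passes through each zone, so ΔH = q·Σ(L_j/K_j) — the zones act as resistances in series.
Σ(L/K) = 198/1.61 + 346/67.8 = 123.0 + 5.103 = 128.1 d
K_eq = L_total / Σ(L/K) = 544 / 128.1 = 4.247 m/d
q = K_eq · i = 4.247 × 0.0022 = 0.009344 m/d (same in every zone)
Zone A: v = q/n = 0.009344/0.12 = 0.07787 m/d → t_A = 198/0.07787 = 2543 d
Zone B: v = q/n = 0.009344/0.24 = 0.03893 m/d → t_B = 346/0.03893 = 8887 d
Total t = 2543 + 8887 = 11430 d
   = 11430 / 365 = 31.3 yr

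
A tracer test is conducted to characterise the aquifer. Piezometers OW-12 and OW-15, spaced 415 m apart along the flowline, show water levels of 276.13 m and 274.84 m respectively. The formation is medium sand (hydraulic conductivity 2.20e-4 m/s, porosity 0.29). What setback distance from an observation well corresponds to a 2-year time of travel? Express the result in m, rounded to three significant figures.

Hydraulic gradient i = (276.13 − 274.84) / 415 = 1.29 / 415 = 0.003108
K = 2.20e-4 m/s × 86400 s/d = 19.01 m/d
Darcy flux q = K·i = 19.01 × 0.003108 = 0.05909 m/d
v_s = q/n_e = 0.05909/0.29 = 0.2037 m/d
T = 2 yr × 365 = 730 d
L = v × T = 0.2037 × 730 = 148.7 m

149 m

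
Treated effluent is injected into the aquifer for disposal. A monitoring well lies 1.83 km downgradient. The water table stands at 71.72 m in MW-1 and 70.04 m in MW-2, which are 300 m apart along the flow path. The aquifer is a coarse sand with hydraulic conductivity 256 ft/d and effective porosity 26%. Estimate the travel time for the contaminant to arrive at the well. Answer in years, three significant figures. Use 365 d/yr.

Hydraulic gradient i = (71.72 − 70.04) / 300 = 1.68 / 300 = 0.005600
K = 256 ft/d × 0.3048 = 78.03 m/d
q = Ki = 78.03 × 0.005600 = 0.4370 m/d
Average linear velocity = 0.4370 / 0.26 = 1.681 m/d
L = 1.83 km = 1830 m
t = L / v = 1830 / 1.681 = 1089 d
   = 1089 / 365 = 2.98 yr

2.98 years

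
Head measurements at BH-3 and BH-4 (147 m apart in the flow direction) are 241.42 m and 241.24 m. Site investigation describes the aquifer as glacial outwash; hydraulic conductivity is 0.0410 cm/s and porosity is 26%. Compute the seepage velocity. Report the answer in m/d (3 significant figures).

Hydraulic gradient i = (241.42 − 241.24) / 147 = 0.18 / 147 = 0.001224
K = 0.0410 cm/s × 864 = 35.42 m/d
Specific discharge q = 35.42 × 0.001224 = 0.04338 m/d
v_s = q/n_e = 0.04338/0.26 = 0.1668 m/d

0.167 m/d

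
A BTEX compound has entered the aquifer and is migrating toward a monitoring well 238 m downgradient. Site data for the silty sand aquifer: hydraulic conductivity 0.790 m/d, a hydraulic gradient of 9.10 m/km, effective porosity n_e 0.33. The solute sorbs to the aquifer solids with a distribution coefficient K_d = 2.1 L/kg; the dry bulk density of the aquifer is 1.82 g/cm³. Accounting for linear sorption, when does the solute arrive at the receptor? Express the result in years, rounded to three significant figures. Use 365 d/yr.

377 years

q = Ki = 0.790 × 0.0091 = 0.007189 m/d
Average linear velocity = 0.007189 / 0.33 = 0.02178 m/d
Retardation R = 1 + ρ_b·K_d/n = 1 + 1.82×2.1/0.33 = 12.58
Contaminant velocity v_c = v/R = 0.02178/12.58 = 0.001731 m/d
t = L/v_c = 238/0.001731 = 137500 d
   = 137500/365 = 377 yr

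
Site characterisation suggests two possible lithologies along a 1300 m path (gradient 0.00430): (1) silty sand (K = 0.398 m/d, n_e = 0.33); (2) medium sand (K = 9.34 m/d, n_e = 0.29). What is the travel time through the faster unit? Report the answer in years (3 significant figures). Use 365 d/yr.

25.7 years

Unit 1 (silty sand): v = 0.398×0.0043/0.33 = 0.005186 m/d, t = 1300/0.005186 = 250700 d
Unit 2 (medium sand): v = 9.34×0.0043/0.29 = 0.1385 m/d, t = 1300/0.1385 = 9387 d
Faster: 9387 d / 365 = 25.7 yr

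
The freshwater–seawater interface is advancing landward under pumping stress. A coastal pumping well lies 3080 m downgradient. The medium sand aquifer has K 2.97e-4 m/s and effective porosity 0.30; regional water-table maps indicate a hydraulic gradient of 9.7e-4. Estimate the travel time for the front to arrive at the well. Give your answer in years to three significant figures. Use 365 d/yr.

102 years

K = 2.97e-4 m/s × 86400 s/d = 25.66 m/d
Specific discharge q = 25.66 × 9.7e-4 = 0.02489 m/d
v_s = q/n_e = 0.02489/0.30 = 0.08297 m/d
t = L / v = 3080 / 0.08297 = 37120 d
   = 37120 / 365 = 102 yr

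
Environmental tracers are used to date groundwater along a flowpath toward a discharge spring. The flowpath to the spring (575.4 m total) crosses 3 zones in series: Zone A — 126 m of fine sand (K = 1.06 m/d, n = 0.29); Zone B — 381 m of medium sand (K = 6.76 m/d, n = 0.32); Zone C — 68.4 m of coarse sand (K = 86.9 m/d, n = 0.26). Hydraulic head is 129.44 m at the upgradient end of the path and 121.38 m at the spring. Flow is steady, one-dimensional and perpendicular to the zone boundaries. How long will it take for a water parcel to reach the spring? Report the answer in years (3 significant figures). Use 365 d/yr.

Total head drop ΔH = 129.44 − 121.38 = 8.06 m
Steady 1-D flow in series ⇒ the Darcy flux q is identical in every zone and the zone head losses add (resistances L/K in series).
Σ(L/K) = 126/1.06 + 381/6.76 + 68.4/86.9 = 118.9 + 56.36 + 0.7871 = 176.0 d
q = ΔH / Σ(L/K) = 8.06 / 176.0 = 0.04579 m/d (same in every zone)
Zone A: v = q/n = 0.04579/0.29 = 0.1579 m/d → t_A = 126/0.1579 = 798.0 d
Zone B: v = q/n = 0.04579/0.32 = 0.1431 m/d → t_B = 381/0.1431 = 2663 d
Zone C: v = q/n = 0.04579/0.26 = 0.1761 m/d → t_C = 68.4/0.1761 = 388.4 d
Total t = 798.0 + 2663 + 388.4 = 3849 d
   = 3849 / 365 = 10.5 yr

10.5 years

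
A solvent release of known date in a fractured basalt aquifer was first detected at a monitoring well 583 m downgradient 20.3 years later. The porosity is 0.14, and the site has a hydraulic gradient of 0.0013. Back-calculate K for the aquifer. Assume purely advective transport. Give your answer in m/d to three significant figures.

8.47 m/d

t = 20.3 years = 7410 d
v = L / t = 583 / 7410 = 0.07868 m/d
K = v · n / i = 0.07868 × 0.14 / 0.0013 = 8.47 m/d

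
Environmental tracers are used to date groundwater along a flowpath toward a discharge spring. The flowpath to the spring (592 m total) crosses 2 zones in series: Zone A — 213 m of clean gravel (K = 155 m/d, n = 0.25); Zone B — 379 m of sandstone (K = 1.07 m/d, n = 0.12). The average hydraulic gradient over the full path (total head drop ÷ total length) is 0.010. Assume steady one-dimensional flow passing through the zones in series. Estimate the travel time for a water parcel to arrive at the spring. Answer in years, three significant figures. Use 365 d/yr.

For zones in series the flux q is common to all zones; the equivalent conductivity is the harmonic (thickness-weighted) mean, K_eq = L_total / Σ(L_j/K_j).
Σ(L/K) = 213/155 + 379/1.07 = 1.374 + 354.2 = 355.6 d
K_eq = L_total / Σ(L/K) = 592 / 355.6 = 1.665 m/d
q = K_eq · i = 1.665 × 0.010 = 0.01665 m/d (same in every zone)
Zone A: v = q/n = 0.01665/0.25 = 0.06660 m/d → t_A = 213/0.06660 = 3198 d
Zone B: v = q/n = 0.01665/0.12 = 0.1387 m/d → t_B = 379/0.1387 = 2732 d
Total t = 3198 + 2732 = 5930 d
   = 5930 / 365 = 16.2 yr

16.2 years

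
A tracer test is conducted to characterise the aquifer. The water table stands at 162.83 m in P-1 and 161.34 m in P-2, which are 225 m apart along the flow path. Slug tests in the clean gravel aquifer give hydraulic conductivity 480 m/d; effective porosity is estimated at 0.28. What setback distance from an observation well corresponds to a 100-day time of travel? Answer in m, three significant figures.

1140 m

Hydraulic gradient i = (162.83 − 161.34) / 225 = 1.49 / 225 = 0.006622
Darcy flux q = K·i = 480 × 0.006622 = 3.179 m/d
Average linear velocity = 3.179 / 0.28 = 11.35 m/d
L = v × T = 11.35 × 100 = 1135 m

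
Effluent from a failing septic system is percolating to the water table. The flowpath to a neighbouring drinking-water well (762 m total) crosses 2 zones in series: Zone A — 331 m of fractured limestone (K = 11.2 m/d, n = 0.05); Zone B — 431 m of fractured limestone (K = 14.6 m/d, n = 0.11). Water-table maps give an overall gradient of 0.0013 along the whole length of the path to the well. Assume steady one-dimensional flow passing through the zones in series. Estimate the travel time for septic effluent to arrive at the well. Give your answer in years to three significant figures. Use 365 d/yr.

10.4 years

Continuity: the same q passes through each zone, so ΔH = q·Σ(L_j/K_j) — the zones act as resistances in series.
Σ(L/K) = 331/11.2 + 431/14.6 = 29.55 + 29.52 = 59.07 d
K_eq = L_total / Σ(L/K) = 762 / 59.07 = 12.90 m/d
q = K_eq · i = 12.90 × 0.0013 = 0.01677 m/d (same in every zone)
Zone A: v = q/n = 0.01677/0.05 = 0.3354 m/d → t_A = 331/0.3354 = 987.0 d
Zone B: v = q/n = 0.01677/0.11 = 0.1524 m/d → t_B = 431/0.1524 = 2827 d
Total t = 987.0 + 2827 = 3814 d
   = 3814 / 365 = 10.4 yr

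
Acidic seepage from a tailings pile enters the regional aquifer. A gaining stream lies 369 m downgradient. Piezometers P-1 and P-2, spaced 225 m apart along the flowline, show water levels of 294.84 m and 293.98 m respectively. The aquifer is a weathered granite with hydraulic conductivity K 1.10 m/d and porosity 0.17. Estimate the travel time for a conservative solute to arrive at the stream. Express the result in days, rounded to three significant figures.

Hydraulic gradient i = (294.84 − 293.98) / 225 = 0.86 / 225 = 0.003822
Darcy flux q = K·i = 1.10 × 0.003822 = 0.004204 m/d
Seepage velocity v = q / n = 0.004204 / 0.17 = 0.02473 m/d
t = L / v = 369 / 0.02473 = 14920 d

14900 days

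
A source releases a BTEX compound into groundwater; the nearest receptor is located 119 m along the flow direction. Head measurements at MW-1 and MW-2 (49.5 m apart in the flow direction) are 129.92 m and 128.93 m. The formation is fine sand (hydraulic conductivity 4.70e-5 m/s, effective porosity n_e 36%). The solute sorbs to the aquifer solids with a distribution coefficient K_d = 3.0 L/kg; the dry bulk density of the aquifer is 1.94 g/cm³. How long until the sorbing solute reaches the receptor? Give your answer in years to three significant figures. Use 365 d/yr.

Hydraulic gradient i = (129.92 − 128.93) / 49.5 = 0.99 / 49.5 = 0.02000
K = 4.70e-5 m/s × 86400 s/d = 4.061 m/d
Darcy flux q = K·i = 4.061 × 0.02000 = 0.08122 m/d
Average linear velocity = 0.08122 / 0.36 = 0.2256 m/d
Retardation R = 1 + ρ_b·K_d/n = 1 + 1.94×3.0/0.36 = 17.17
Contaminant velocity v_c = v/R = 0.2256/17.17 = 0.01314 m/d
t = L/v_c = 119/0.01314 = 9055 d
   = 9055/365 = 24.8 yr

24.8 years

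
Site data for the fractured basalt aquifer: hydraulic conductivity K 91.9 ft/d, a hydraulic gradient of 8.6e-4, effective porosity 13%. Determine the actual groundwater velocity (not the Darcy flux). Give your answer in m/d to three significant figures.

0.185 m/d

K = 91.9 ft/d × 0.3048 = 28.01 m/d
q = Ki = 28.01 × 8.6e-4 = 0.02409 m/d
Average linear velocity = 0.02409 / 0.13 = 0.1853 m/d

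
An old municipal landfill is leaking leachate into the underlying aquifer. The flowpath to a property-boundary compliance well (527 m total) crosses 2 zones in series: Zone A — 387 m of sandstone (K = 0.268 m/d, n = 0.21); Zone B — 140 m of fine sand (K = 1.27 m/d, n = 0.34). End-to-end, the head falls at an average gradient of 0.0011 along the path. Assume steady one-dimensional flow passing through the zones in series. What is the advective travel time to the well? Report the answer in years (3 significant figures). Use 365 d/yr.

For zones in series the flux q is common to all zones; the equivalent conductivity is the harmonic (thickness-weighted) mean, K_eq = L_total / Σ(L_j/K_j).
Σ(L/K) = 387/0.268 + 140/1.27 = 1444 + 110.2 = 1554 d
K_eq = L_total / Σ(L/K) = 527 / 1554 = 0.3391 m/d
q = K_eq · i = 0.3391 × 0.0011 = 3.730e-4 m/d (same in every zone)
Zone A: v = q/n = 3.730e-4/0.21 = 0.001776 m/d → t_A = 387/0.001776 = 217900 d
Zone B: v = q/n = 3.730e-4/0.34 = 0.001097 m/d → t_B = 140/0.001097 = 127600 d
Total t = 217900 + 127600 = 345500 d
   = 345500 / 365 = 947 yr

947 years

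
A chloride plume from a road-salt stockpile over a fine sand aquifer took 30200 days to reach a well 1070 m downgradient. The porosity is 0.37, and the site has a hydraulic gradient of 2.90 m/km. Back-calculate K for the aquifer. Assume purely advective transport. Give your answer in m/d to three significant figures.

4.52 m/d

v = L / t = 1070 / 30200 = 0.03543 m/d
K = v · n / i = 0.03543 × 0.37 / 0.0029 = 4.52 m/d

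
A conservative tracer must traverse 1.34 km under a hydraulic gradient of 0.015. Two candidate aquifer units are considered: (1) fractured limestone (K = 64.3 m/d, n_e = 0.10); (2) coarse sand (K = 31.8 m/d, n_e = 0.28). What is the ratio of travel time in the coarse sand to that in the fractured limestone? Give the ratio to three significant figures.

Unit 1 (fractured limestone): v = 64.3×0.015/0.10 = 9.645 m/d, t = 1340/9.645 = 138.9 d
Unit 2 (coarse sand): v = 31.8×0.015/0.28 = 1.704 m/d, t = 1340/1.704 = 786.6 d
t(coarse sand) / t(fractured limestone) = 786.6/138.9 = 5.66

5.66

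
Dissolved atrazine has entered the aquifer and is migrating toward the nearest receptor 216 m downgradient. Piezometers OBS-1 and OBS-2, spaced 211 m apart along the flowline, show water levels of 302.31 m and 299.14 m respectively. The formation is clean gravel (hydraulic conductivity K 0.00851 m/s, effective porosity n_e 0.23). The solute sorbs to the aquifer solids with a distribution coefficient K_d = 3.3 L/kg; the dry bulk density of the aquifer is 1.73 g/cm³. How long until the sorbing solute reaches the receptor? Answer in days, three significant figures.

116 days

Hydraulic gradient i = (302.31 − 299.14) / 211 = 3.17 / 211 = 0.01502
K = 0.00851 m/s × 86400 s/d = 735.3 m/d
Specific discharge q = 735.3 × 0.01502 = 11.05 m/d
Seepage velocity v = q / n = 11.05 / 0.23 = 48.03 m/d
Retardation R = 1 + ρ_b·K_d/n = 1 + 1.73×3.3/0.23 = 25.82
Contaminant velocity v_c = v/R = 48.03/25.82 = 1.860 m/d
t = L/v_c = 216/1.860 = 116.1 d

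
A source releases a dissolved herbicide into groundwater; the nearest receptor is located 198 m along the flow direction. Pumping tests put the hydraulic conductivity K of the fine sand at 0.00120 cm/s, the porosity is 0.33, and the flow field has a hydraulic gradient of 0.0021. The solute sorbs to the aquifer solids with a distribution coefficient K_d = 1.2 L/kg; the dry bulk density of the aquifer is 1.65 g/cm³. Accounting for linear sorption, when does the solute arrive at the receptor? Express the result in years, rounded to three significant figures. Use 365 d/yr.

576 years

K = 0.00120 cm/s × 864 = 1.037 m/d
Specific discharge q = 1.037 × 0.0021 = 0.002177 m/d
v_s = q/n_e = 0.002177/0.33 = 0.006598 m/d
Retardation R = 1 + ρ_b·K_d/n = 1 + 1.65×1.2/0.33 = 7.000
Contaminant velocity v_c = v/R = 0.006598/7.000 = 9.425e-4 m/d
t = L/v_c = 198/9.425e-4 = 210100 d
   = 210100/365 = 576 yr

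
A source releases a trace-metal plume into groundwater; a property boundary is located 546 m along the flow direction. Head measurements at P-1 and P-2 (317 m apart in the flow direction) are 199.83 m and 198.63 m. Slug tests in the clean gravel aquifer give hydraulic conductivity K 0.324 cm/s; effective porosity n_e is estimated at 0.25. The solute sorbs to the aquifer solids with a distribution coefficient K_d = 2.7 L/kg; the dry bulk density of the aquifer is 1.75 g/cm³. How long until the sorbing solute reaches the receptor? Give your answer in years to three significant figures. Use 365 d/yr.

Hydraulic gradient i = (199.83 − 198.63) / 317 = 1.20 / 317 = 0.003785
K = 0.324 cm/s × 864 = 279.9 m/d
q = Ki = 279.9 × 0.003785 = 1.060 m/d
Seepage velocity v = q / n = 1.060 / 0.25 = 4.239 m/d
Retardation R = 1 + ρ_b·K_d/n = 1 + 1.75×2.7/0.25 = 19.90
Contaminant velocity v_c = v/R = 4.239/19.90 = 0.2130 m/d
t = L/v_c = 546/0.2130 = 2563 d
   = 2563/365 = 7.02 yr

7.02 years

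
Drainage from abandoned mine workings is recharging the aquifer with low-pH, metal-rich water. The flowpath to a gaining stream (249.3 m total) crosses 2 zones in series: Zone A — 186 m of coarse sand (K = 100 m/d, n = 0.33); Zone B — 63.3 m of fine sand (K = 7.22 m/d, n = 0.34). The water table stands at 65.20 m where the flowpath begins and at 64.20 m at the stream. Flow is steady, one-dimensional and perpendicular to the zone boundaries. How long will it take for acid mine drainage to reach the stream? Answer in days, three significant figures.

Total head drop ΔH = 65.20 − 64.20 = 1.00 m
Continuity: the same q passes through each zone, so ΔH = q·Σ(L_j/K_j) — the zones act as resistances in series.
Σ(L/K) = 186/100 + 63.3/7.22 = 1.860 + 8.767 = 10.63 d
q = ΔH / Σ(L/K) = 1.00 / 10.63 = 0.09410 m/d (same in every zone)
Zone A: v = q/n = 0.09410/0.33 = 0.2851 m/d → t_A = 186/0.2851 = 652.3 d
Zone B: v = q/n = 0.09410/0.34 = 0.2768 m/d → t_B = 63.3/0.2768 = 228.7 d
Total t = 652.3 + 228.7 = 881.0 d

881 days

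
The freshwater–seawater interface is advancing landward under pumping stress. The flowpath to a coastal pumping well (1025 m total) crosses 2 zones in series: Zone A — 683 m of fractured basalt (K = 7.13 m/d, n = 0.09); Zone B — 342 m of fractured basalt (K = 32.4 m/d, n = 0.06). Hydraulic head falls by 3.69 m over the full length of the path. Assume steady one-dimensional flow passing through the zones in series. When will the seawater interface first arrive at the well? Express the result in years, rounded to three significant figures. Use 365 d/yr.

6.47 years

Continuity: the same q passes through each zone, so ΔH = q·Σ(L_j/K_j) — the zones act as resistances in series.
Σ(L/K) = 683/7.13 + 342/32.4 = 95.79 + 10.56 = 106.3 d
q = ΔH / Σ(L/K) = 3.69 / 106.3 = 0.03470 m/d (same in every zone)
Zone A: v = q/n = 0.03470/0.09 = 0.3855 m/d → t_A = 683/0.3855 = 1772 d
Zone B: v = q/n = 0.03470/0.06 = 0.5783 m/d → t_B = 342/0.5783 = 591.4 d
Total t = 1772 + 591.4 = 2363 d
   = 2363 / 365 = 6.47 yr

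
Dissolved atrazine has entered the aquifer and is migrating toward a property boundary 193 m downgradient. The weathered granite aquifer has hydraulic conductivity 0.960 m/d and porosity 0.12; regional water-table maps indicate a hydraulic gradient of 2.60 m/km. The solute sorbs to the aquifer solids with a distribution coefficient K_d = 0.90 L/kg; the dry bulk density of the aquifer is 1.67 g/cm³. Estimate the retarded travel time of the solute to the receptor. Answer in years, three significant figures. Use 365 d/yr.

Darcy flux q = K·i = 0.960 × 0.0026 = 0.002496 m/d
Average linear velocity = 0.002496 / 0.12 = 0.02080 m/d
Retardation R = 1 + ρ_b·K_d/n = 1 + 1.67×0.90/0.12 = 13.53
Contaminant velocity v_c = v/R = 0.02080/13.53 = 0.001538 m/d
t = L/v_c = 193/0.001538 = 125500 d
   = 125500/365 = 344 yr

344 years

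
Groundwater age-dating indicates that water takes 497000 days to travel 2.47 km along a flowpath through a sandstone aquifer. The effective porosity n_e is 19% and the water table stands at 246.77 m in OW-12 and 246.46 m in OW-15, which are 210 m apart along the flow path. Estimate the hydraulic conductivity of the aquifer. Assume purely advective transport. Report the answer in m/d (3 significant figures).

0.640 m/d

Hydraulic gradient i = (246.77 − 246.46) / 210 = 0.31 / 210 = 0.001476
L = 2.47 km = 2470 m
v = L / t = 2470 / 497000 = 0.004970 m/d
K = v · n / i = 0.004970 × 0.19 / 0.001476 = 0.640 m/d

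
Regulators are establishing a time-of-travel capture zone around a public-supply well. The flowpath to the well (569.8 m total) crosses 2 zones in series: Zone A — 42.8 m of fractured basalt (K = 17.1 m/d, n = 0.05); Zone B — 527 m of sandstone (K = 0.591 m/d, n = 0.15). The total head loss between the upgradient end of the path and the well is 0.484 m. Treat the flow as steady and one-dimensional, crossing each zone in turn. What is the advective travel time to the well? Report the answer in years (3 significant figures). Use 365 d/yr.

Continuity: the same q passes through each zone, so ΔH = q·Σ(L_j/K_j) — the zones act as resistances in series.
Σ(L/K) = 42.8/17.1 + 527/0.591 = 2.503 + 891.7 = 894.2 d
q = ΔH / Σ(L/K) = 0.484 / 894.2 = 5.413e-4 m/d (same in every zone)
Zone A: v = q/n = 5.413e-4/0.05 = 0.01083 m/d → t_A = 42.8/0.01083 = 3954 d
Zone B: v = q/n = 5.413e-4/0.15 = 0.003608 m/d → t_B = 527/0.003608 = 146000 d
Total t = 3954 + 146000 = 150000 d
   = 150000 / 365 = 411 yr

411 years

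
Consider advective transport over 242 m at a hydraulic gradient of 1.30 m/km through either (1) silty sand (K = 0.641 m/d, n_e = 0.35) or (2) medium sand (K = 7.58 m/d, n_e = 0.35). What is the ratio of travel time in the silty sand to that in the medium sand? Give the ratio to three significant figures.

11.8

Unit 1 (silty sand): v = 0.641×0.0013/0.35 = 0.002381 m/d, t = 242/0.002381 = 101600 d
Unit 2 (medium sand): v = 7.58×0.0013/0.35 = 0.02815 m/d, t = 242/0.02815 = 8595 d
t(silty sand) / t(medium sand) = 101600/8595 = 11.8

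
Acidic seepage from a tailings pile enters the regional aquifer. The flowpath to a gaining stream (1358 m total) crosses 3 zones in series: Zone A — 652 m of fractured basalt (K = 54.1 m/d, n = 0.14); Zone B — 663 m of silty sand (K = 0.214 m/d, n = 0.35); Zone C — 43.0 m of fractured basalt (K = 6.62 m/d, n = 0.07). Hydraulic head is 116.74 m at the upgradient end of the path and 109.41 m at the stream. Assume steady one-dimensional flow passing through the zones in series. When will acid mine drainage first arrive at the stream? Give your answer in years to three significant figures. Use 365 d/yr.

380 years

Total head drop ΔH = 116.74 − 109.41 = 7.33 m
Steady 1-D flow in series ⇒ the Darcy flux q is identical in every zone and the zone head losses add (resistances L/K in series).
Σ(L/K) = 652/54.1 + 663/0.214 + 43.0/6.62 = 12.05 + 3098 + 6.495 = 3117 d
q = ΔH / Σ(L/K) = 7.33 / 3117 = 0.002352 m/d (same in every zone)
Zone A: v = q/n = 0.002352/0.14 = 0.01680 m/d → t_A = 652/0.01680 = 38810 d
Zone B: v = q/n = 0.002352/0.35 = 0.006720 m/d → t_B = 663/0.006720 = 98670 d
Zone C: v = q/n = 0.002352/0.07 = 0.03360 m/d → t_C = 43.0/0.03360 = 1280 d
Total t = 38810 + 98670 + 1280 = 138800 d
   = 138800 / 365 = 380 yr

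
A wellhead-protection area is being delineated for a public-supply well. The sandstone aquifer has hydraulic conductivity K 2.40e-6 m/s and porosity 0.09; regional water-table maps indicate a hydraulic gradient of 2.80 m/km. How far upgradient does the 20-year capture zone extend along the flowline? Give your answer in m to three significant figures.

47.1 m

K = 2.40e-6 m/s × 86400 s/d = 0.2074 m/d
Specific discharge q = 0.2074 × 0.0028 = 5.806e-4 m/d
v_s = q/n_e = 5.806e-4/0.09 = 0.006451 m/d
T = 20 yr × 365 = 7300 d
L = v × T = 0.006451 × 7300 = 47.09 m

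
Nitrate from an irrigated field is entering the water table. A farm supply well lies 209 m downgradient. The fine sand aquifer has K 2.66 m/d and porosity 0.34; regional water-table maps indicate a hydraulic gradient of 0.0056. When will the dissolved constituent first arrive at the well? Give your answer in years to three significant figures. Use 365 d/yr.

13.1 years

Specific discharge q = 2.66 × 0.0056 = 0.01490 m/d
v_s = q/n_e = 0.01490/0.34 = 0.04381 m/d
t = L / v = 209 / 0.04381 = 4770 d
   = 4770 / 365 = 13.1 yr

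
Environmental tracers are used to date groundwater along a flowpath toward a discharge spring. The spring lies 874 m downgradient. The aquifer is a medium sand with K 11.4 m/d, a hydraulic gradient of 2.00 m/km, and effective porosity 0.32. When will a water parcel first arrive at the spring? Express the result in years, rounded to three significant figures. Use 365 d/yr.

Specific discharge q = 11.4 × 0.0020 = 0.02280 m/d
Average linear velocity = 0.02280 / 0.32 = 0.07125 m/d
t = L / v = 874 / 0.07125 = 12270 d
   = 12270 / 365 = 33.6 yr

33.6 years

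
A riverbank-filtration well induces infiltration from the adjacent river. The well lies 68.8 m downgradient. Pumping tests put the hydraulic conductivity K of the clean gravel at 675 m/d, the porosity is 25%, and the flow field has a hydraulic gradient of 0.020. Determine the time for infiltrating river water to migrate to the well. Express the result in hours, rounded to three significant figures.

30.6 hours

Specific discharge q = 675 × 0.020 = 13.50 m/d
Average linear velocity = 13.50 / 0.25 = 54.00 m/d
t = L / v = 68.8 / 54.00 = 1.274 d
   = 1.274 × 24 = 30.6 h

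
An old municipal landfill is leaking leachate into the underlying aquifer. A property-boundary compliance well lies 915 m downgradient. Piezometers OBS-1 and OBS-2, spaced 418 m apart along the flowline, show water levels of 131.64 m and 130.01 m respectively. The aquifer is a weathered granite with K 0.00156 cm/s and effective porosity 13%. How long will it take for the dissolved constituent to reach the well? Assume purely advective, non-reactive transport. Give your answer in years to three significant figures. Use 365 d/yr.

62.0 years

Hydraulic gradient i = (131.64 − 130.01) / 418 = 1.63 / 418 = 0.003900
K = 0.00156 cm/s × 864 = 1.348 m/d
Darcy flux q = K·i = 1.348 × 0.003900 = 0.005256 m/d
v = Ki/n = 1.348·0.003900/0.13 = 0.04043 m/d
t = L / v = 915 / 0.04043 = 22630 d
   = 22630 / 365 = 62.0 yr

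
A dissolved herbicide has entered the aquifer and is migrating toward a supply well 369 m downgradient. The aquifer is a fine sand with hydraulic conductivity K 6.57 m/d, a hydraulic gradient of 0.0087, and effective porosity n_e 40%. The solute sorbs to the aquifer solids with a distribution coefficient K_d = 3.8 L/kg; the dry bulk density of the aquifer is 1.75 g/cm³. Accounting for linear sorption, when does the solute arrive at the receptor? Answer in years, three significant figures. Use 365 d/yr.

125 years

Specific discharge q = 6.57 × 0.0087 = 0.05716 m/d
v = Ki/n = 6.57·0.0087/0.40 = 0.1429 m/d
Retardation R = 1 + ρ_b·K_d/n = 1 + 1.75×3.8/0.40 = 17.62
Contaminant velocity v_c = v/R = 0.1429/17.62 = 0.008108 m/d
t = L/v_c = 369/0.008108 = 45510 d
   = 45510/365 = 125 yr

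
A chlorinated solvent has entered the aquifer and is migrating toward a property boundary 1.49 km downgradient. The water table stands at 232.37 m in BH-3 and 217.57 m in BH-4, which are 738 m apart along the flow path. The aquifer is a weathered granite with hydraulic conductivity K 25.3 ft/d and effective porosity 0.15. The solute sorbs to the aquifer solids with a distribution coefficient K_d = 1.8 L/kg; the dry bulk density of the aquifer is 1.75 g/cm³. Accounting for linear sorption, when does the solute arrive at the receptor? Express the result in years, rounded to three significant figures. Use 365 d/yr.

87.1 years

Hydraulic gradient i = (232.37 − 217.57) / 738 = 14.80 / 738 = 0.02005
K = 25.3 ft/d × 0.3048 = 7.711 m/d
Specific discharge q = 7.711 × 0.02005 = 0.1546 m/d
Seepage velocity v = q / n = 0.1546 / 0.15 = 1.031 m/d
Retardation R = 1 + ρ_b·K_d/n = 1 + 1.75×1.8/0.15 = 22.00
Contaminant velocity v_c = v/R = 1.031/22.00 = 0.04686 m/d
L = 1.49 km = 1490 m
t = L/v_c = 1490/0.04686 = 31800 d
   = 31800/365 = 87.1 yr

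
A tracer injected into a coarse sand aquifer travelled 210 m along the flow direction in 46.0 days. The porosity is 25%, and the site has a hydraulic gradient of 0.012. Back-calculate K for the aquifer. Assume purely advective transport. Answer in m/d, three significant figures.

v = L / t = 210 / 46.0 = 4.565 m/d
K = v · n / i = 4.565 × 0.25 / 0.012 = 95.1 m/d

95.1 m/d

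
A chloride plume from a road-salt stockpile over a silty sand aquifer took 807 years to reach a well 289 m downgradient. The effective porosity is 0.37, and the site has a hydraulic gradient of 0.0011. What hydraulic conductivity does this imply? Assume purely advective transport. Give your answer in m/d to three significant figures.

0.330 m/d

t = 807 years = 294600 d
v = L / t = 289 / 294600 = 9.811e-4 m/d
K = v · n / i = 9.811e-4 × 0.37 / 0.0011 = 0.330 m/d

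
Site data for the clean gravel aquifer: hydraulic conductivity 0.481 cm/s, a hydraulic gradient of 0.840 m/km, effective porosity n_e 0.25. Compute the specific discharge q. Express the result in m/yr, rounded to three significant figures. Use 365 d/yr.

K = 0.481 cm/s × 864 = 415.6 m/d
q = Ki = 415.6 × 8.4e-4 = 0.3491 m/d
   = 0.3491 × 365 = 127 m/yr

127 m/yr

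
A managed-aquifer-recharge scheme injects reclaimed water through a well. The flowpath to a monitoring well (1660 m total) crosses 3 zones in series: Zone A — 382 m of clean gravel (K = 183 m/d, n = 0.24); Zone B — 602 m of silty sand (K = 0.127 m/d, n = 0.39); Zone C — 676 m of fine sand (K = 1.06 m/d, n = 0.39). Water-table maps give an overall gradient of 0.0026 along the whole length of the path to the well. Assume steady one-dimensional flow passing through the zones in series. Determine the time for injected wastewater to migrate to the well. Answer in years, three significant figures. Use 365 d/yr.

2020 years

Continuity: the same q passes through each zone, so ΔH = q·Σ(L_j/K_j) — the zones act as resistances in series.
Σ(L/K) = 382/183 + 602/0.127 + 676/1.06 = 2.087 + 4740 + 637.7 = 5380 d
K_eq = L_total / Σ(L/K) = 1660 / 5380 = 0.3086 m/d
q = K_eq · i = 0.3086 × 0.0026 = 8.022e-4 m/d (same in every zone)
Zone A: v = q/n = 8.022e-4/0.24 = 0.003343 m/d → t_A = 382/0.003343 = 114300 d
Zone B: v = q/n = 8.022e-4/0.39 = 0.002057 m/d → t_B = 602/0.002057 = 292700 d
Zone C: v = q/n = 8.022e-4/0.39 = 0.002057 m/d → t_C = 676/0.002057 = 328600 d
Total t = 114300 + 292700 + 328600 = 735600 d
   = 735600 / 365 = 2020 yr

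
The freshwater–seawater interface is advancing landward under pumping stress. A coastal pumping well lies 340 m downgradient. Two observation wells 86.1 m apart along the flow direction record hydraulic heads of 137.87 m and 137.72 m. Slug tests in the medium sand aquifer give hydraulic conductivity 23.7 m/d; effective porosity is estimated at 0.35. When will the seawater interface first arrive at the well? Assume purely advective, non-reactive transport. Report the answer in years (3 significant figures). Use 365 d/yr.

7.90 years

Hydraulic gradient i = (137.87 − 137.72) / 86.1 = 0.15 / 86.1 = 0.001742
Darcy flux q = K·i = 23.7 × 0.001742 = 0.04129 m/d
v_s = q/n_e = 0.04129/0.35 = 0.1180 m/d
t = L / v = 340 / 0.1180 = 2882 d
   = 2882 / 365 = 7.90 yr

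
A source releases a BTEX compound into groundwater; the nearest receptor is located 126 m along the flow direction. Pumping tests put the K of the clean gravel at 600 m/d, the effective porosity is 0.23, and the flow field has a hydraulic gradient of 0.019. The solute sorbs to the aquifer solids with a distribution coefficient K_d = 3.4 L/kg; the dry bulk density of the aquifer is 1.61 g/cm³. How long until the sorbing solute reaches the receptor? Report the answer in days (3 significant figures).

q = Ki = 600 × 0.019 = 11.40 m/d
Average linear velocity = 11.40 / 0.23 = 49.57 m/d
Retardation R = 1 + ρ_b·K_d/n = 1 + 1.61×3.4/0.23 = 24.80
Contaminant velocity v_c = v/R = 49.57/24.80 = 1.999 m/d
t = L/v_c = 126/1.999 = 63.04 d

63.0 days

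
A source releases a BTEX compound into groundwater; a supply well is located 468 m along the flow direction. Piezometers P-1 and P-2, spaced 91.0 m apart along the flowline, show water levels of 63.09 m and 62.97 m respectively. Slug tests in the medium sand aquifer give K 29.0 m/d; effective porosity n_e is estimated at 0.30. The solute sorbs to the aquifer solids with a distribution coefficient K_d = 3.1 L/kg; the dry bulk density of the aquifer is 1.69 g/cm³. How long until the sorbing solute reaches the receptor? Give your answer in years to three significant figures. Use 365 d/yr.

186 years

Hydraulic gradient i = (63.09 − 62.97) / 91.0 = 0.12 / 91.0 = 0.001319
Specific discharge q = 29.0 × 0.001319 = 0.03824 m/d
v = Ki/n = 29.0·0.001319/0.30 = 0.1275 m/d
Retardation R = 1 + ρ_b·K_d/n = 1 + 1.69×3.1/0.30 = 18.46
Contaminant velocity v_c = v/R = 0.1275/18.46 = 0.006904 m/d
t = L/v_c = 468/0.006904 = 67790 d
   = 67790/365 = 186 yr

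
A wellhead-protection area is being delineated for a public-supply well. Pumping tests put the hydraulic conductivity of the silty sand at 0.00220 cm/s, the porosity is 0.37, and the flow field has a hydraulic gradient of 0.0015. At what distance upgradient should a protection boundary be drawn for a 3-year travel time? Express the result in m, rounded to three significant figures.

K = 0.00220 cm/s × 864 = 1.901 m/d
q = Ki = 1.901 × 0.0015 = 0.002851 m/d
v_s = q/n_e = 0.002851/0.37 = 0.007706 m/d
T = 3 yr × 365 = 1095 d
L = v × T = 0.007706 × 1095 = 8.438 m

8.44 m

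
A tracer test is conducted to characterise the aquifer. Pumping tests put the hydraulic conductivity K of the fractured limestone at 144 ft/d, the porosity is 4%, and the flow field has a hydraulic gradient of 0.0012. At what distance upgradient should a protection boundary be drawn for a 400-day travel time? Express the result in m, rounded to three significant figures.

K = 144 ft/d × 0.3048 = 43.89 m/d
Darcy flux q = K·i = 43.89 × 0.0012 = 0.05267 m/d
Average linear velocity = 0.05267 / 0.04 = 1.317 m/d
L = v × T = 1.317 × 400 = 526.7 m

527 m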